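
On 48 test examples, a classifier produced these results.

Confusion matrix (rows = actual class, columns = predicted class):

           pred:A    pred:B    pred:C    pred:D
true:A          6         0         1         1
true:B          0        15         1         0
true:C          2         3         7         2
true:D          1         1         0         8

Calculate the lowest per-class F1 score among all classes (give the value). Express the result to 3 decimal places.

Per-class F1 score (2·TP/(2·TP+FP+FN)):
  A: TP=6, FP=0+2+1=3, FN=0+1+1=2 → 12/17 = 0.7059
  B: TP=15, FP=0+3+1=4, FN=0+1+0=1 → 30/35 = 0.8571
  C: TP=7, FP=1+1+0=2, FN=2+3+2=7 → 14/23 = 0.6087
  D: TP=8, FP=1+0+2=3, FN=1+1+0=2 → 16/21 = 0.7619
Lowest is class 'C' with F1 score = 0.609.

0.609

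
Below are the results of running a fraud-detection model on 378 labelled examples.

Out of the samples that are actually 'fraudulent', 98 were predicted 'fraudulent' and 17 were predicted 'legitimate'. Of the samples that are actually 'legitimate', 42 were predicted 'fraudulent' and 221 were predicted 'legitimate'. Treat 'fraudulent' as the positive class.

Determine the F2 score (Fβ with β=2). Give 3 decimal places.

0.817

Fβ = (1+β²)·TP / ((1+β²)·TP + β²·FN + FP), with β²=4
= 5·98 / (5·98 + 4·17 + 42) = 0.817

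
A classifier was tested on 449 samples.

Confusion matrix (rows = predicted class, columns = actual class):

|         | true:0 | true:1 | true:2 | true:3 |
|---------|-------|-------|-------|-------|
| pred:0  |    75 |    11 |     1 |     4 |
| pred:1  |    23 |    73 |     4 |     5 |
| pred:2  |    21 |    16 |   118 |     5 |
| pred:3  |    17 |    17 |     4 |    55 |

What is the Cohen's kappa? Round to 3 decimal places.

Observed agreement pₒ = trace/N = 321/449 = 0.7149
Expected agreement pₑ = Σ (rowᵢ·colᵢ)/N² = (136·91 + 117·105 + 127·160 + 69·93)/449² = 0.2549
κ = (pₒ − pₑ)/(1 − pₑ) = (0.7149 − 0.2549)/(1 − 0.2549) = 0.617

0.617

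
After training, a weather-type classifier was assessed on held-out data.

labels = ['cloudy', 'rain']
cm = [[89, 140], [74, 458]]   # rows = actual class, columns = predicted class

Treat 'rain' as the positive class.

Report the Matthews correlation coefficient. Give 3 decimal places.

MCC = (TP·TN − FP·FN) / √((TP+FP)(TP+FN)(TN+FP)(TN+FN))
Numerator = 458·89 − 140·74 = 30402
Denominator = √(598·532·229·163) = √11875062472 = 108972.7602
MCC = 30402 / 108972.7602 = 0.279

0.279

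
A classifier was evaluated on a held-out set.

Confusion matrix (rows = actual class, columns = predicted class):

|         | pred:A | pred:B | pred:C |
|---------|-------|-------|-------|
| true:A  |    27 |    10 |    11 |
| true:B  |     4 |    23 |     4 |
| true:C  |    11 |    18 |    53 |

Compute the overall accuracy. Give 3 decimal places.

0.640

Accuracy = trace / total = (27+23+53=103) / 161 = 103/161 = 0.640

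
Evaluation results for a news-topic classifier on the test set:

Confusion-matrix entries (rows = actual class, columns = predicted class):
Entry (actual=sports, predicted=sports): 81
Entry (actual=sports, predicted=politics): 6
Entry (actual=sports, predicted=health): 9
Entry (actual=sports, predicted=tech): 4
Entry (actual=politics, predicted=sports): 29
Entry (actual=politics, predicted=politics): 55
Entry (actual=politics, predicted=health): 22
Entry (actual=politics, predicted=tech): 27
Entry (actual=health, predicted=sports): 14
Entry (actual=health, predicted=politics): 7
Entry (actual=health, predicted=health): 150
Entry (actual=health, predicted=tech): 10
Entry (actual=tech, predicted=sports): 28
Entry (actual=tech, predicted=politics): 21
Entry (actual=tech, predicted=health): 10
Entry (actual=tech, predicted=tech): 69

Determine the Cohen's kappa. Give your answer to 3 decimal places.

Observed agreement pₒ = trace/N = 355/542 = 0.6550
Expected agreement pₑ = Σ (rowᵢ·colᵢ)/N² = (100·152 + 133·89 + 181·191 + 128·110)/542² = 0.2576
κ = (pₒ − pₑ)/(1 − pₑ) = (0.6550 − 0.2576)/(1 − 0.2576) = 0.535

0.535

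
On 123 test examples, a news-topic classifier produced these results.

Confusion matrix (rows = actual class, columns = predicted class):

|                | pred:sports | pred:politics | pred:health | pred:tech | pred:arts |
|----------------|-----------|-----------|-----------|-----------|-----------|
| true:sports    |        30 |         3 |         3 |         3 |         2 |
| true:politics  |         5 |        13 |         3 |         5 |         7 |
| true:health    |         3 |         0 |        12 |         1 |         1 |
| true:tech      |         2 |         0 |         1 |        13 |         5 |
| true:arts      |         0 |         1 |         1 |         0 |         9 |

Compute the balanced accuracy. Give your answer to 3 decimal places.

0.654

Balanced accuracy = mean of per-class recall.
  sports: recall = 30/41 = 0.7317
  politics: recall = 13/33 = 0.3939
  health: recall = 12/17 = 0.7059
  tech: recall = 13/21 = 0.6190
  arts: recall = 9/11 = 0.8182
Mean = (0.7317 + 0.3939 + 0.7059 + 0.6190 + 0.8182) / 5 = 0.654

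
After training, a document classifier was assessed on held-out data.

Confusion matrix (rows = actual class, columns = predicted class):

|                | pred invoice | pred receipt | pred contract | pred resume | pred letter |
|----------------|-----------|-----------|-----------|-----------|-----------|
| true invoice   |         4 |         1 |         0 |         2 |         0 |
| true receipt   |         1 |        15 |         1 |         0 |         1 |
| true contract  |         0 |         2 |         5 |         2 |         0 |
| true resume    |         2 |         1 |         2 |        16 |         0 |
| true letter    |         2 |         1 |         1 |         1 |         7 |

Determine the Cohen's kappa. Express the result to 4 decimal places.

Observed agreement pₒ = trace/N = 47/67 = 0.70149
Expected agreement pₑ = Σ (rowᵢ·colᵢ)/N² = (7·9 + 18·20 + 9·9 + 21·21 + 12·8)/67² = 0.23190
κ = (pₒ − pₑ)/(1 − pₑ) = (0.70149 − 0.23190)/(1 − 0.23190) = 0.6114

0.6114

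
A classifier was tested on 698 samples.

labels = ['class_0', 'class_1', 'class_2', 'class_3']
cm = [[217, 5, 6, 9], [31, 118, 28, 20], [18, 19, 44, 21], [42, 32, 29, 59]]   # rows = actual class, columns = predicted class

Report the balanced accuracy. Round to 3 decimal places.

0.578

Balanced accuracy = mean of per-class recall.
  class_0: recall = 217/237 = 0.9156
  class_1: recall = 118/197 = 0.5990
  class_2: recall = 44/102 = 0.4314
  class_3: recall = 59/162 = 0.3642
Mean = (0.9156 + 0.5990 + 0.4314 + 0.3642) / 4 = 0.578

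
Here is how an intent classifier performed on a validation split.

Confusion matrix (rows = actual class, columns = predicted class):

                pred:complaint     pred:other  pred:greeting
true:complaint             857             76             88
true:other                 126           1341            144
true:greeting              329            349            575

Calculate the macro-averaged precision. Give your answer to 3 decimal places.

Per-class precision (TP/(TP+FP)):
  complaint: TP=857, FP=126+329=455 → 857/1312 = 0.6532
  other: TP=1341, FP=76+349=425 → 1341/1766 = 0.7593
  greeting: TP=575, FP=88+144=232 → 575/807 = 0.7125
Macro-precision = mean = (0.6532 + 0.7593 + 0.7125) / 3 = 0.708

0.708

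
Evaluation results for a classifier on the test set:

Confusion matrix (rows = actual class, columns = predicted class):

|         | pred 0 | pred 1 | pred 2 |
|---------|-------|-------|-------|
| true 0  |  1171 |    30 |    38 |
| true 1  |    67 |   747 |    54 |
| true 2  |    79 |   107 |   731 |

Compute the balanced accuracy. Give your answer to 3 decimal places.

Balanced accuracy = mean of per-class recall.
  0: recall = 1171/1239 = 0.9451
  1: recall = 747/868 = 0.8606
  2: recall = 731/917 = 0.7972
Mean = (0.9451 + 0.8606 + 0.7972) / 3 = 0.868

0.868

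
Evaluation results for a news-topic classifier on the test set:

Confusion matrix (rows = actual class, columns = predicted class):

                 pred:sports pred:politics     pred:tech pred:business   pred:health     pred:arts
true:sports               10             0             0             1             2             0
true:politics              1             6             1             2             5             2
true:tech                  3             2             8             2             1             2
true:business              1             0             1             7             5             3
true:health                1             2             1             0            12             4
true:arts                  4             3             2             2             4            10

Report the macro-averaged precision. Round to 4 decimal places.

0.4945

Per-class precision (TP/(TP+FP)):
  sports: TP=10, FP=1+3+1+1+4=10 → 10/20 = 0.50000
  politics: TP=6, FP=0+2+0+2+3=7 → 6/13 = 0.46154
  tech: TP=8, FP=0+1+1+1+2=5 → 8/13 = 0.61538
  business: TP=7, FP=1+2+2+0+2=7 → 7/14 = 0.50000
  health: TP=12, FP=2+5+1+5+4=17 → 12/29 = 0.41379
  arts: TP=10, FP=0+2+2+3+4=11 → 10/21 = 0.47619
Macro-precision = mean = (0.50000 + 0.46154 + 0.61538 + 0.50000 + 0.41379 + 0.47619) / 6 = 0.4945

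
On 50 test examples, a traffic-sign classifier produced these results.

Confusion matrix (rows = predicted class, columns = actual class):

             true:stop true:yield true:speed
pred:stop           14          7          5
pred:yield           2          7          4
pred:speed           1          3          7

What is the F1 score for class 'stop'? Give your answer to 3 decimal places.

Treat 'stop' as positive and all other classes as negative.
F1 score = 2·TP/(2·TP+FP+FN).
stop: TP=14, FP=7+5=12, FN=2+1=3 → 28/43 = 0.6512

0.651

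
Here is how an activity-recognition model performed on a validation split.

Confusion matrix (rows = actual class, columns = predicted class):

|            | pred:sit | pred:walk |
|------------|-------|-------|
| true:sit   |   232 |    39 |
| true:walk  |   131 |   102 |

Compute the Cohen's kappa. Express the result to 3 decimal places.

0.302

Observed agreement pₒ = trace/N = 334/504 = 0.6627
Expected agreement pₑ = Σ (rowᵢ·colᵢ)/N² = (271·363 + 233·141)/504² = 0.5166
κ = (pₒ − pₑ)/(1 − pₑ) = (0.6627 − 0.5166)/(1 − 0.5166) = 0.302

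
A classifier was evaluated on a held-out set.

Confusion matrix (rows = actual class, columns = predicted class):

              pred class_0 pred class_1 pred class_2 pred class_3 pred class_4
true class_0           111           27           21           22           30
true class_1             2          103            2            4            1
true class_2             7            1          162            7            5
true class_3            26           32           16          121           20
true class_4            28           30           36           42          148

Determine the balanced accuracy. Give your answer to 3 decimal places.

0.684

Balanced accuracy = mean of per-class recall.
  class_0: recall = 111/211 = 0.5261
  class_1: recall = 103/112 = 0.9196
  class_2: recall = 162/182 = 0.8901
  class_3: recall = 121/215 = 0.5628
  class_4: recall = 148/284 = 0.5211
Mean = (0.5261 + 0.9196 + 0.8901 + 0.5628 + 0.5211) / 5 = 0.684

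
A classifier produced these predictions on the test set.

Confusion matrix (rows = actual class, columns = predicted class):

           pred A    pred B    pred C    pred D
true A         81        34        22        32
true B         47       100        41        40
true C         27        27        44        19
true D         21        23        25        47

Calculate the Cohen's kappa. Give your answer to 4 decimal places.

Observed agreement pₒ = trace/N = 272/630 = 0.43175
Expected agreement pₑ = Σ (rowᵢ·colᵢ)/N² = (169·176 + 228·184 + 117·132 + 116·138)/630² = 0.25988
κ = (pₒ − pₑ)/(1 − pₑ) = (0.43175 − 0.25988)/(1 − 0.25988) = 0.2322

0.2322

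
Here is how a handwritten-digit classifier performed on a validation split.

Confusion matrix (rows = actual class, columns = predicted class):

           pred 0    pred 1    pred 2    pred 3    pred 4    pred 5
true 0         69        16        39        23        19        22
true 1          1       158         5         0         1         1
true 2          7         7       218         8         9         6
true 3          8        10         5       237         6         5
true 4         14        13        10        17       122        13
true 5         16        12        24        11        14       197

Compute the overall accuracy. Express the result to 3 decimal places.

0.745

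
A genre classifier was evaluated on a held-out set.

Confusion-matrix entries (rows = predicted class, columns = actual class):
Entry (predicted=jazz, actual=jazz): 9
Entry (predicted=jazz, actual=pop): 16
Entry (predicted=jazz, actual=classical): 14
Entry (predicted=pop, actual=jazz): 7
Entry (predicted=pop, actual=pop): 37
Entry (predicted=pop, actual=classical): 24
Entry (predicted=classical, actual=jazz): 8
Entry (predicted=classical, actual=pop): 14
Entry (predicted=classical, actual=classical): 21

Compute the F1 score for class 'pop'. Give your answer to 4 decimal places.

0.5481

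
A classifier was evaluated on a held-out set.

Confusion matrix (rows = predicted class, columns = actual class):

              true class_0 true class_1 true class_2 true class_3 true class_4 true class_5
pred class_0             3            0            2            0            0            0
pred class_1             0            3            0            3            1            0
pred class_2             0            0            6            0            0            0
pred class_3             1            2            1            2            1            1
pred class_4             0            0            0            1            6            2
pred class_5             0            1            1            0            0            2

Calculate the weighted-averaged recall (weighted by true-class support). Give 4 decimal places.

Per-class recall (TP/(TP+FN)):
  class_0: TP=3, FN=0+0+1+0+0=1 → 3/4 = 0.75000
  class_1: TP=3, FN=0+0+2+0+1=3 → 3/6 = 0.50000
  class_2: TP=6, FN=2+0+1+0+1=4 → 6/10 = 0.60000
  class_3: TP=2, FN=0+3+0+1+0=4 → 2/6 = 0.33333
  class_4: TP=6, FN=0+1+0+1+0=2 → 6/8 = 0.75000
  class_5: TP=2, FN=0+0+0+1+2=3 → 2/5 = 0.40000
Weighted-recall = Σ (supportᵢ/N)·recallᵢ with N=39: (4/39)·0.75000 + (6/39)·0.50000 + (10/39)·0.60000 + (6/39)·0.33333 + (8/39)·0.75000 + (5/39)·0.40000 = 0.5641

0.5641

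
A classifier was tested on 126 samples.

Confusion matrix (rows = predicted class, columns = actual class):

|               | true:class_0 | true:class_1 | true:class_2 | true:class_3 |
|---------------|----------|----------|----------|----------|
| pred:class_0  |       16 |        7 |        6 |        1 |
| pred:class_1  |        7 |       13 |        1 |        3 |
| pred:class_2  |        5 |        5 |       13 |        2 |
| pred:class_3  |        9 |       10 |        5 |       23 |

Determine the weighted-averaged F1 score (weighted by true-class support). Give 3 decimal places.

Per-class F1 score (2·TP/(2·TP+FP+FN)):
  class_0: TP=16, FP=7+6+1=14, FN=7+5+9=21 → 32/67 = 0.4776
  class_1: TP=13, FP=7+1+3=11, FN=7+5+10=22 → 26/59 = 0.4407
  class_2: TP=13, FP=5+5+2=12, FN=6+1+5=12 → 26/50 = 0.5200
  class_3: TP=23, FP=9+10+5=24, FN=1+3+2=6 → 46/76 = 0.6053
Weighted-F1 score = Σ (supportᵢ/N)·F1 scoreᵢ with N=126: (37/126)·0.4776 + (35/126)·0.4407 + (25/126)·0.5200 + (29/126)·0.6053 = 0.505

0.505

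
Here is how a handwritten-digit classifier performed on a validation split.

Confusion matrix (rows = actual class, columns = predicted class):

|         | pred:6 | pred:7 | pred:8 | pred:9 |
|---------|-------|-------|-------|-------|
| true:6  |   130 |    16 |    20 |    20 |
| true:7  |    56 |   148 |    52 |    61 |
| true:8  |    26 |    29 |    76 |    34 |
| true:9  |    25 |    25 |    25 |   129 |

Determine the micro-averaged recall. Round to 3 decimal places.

0.554

Micro-averaging pools counts across classes: ΣTP=483, ΣFP=389, ΣFN=389.
Micro-recall = TP/(TP+FN) on pooled counts = 0.554 (equals overall accuracy in single-label multiclass).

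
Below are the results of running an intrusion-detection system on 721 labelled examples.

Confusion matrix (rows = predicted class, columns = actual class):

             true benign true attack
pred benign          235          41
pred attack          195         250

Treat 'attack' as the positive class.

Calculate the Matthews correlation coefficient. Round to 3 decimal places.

0.409

MCC = (TP·TN − FP·FN) / √((TP+FP)(TP+FN)(TN+FP)(TN+FN))
Numerator = 250·235 − 195·41 = 50755
Denominator = √(445·291·430·276) = √15368466600 = 123969.6197
MCC = 50755 / 123969.6197 = 0.409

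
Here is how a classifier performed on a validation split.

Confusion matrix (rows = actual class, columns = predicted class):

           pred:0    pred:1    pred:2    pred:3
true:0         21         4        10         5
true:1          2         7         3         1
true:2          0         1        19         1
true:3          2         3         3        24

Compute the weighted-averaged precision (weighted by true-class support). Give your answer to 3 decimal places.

0.715

Per-class precision (TP/(TP+FP)):
  0: TP=21, FP=2+0+2=4 → 21/25 = 0.8400
  1: TP=7, FP=4+1+3=8 → 7/15 = 0.4667
  2: TP=19, FP=10+3+3=16 → 19/35 = 0.5429
  3: TP=24, FP=5+1+1=7 → 24/31 = 0.7742
Weighted-precision = Σ (supportᵢ/N)·precisionᵢ with N=106: (40/106)·0.8400 + (13/106)·0.4667 + (21/106)·0.5429 + (32/106)·0.7742 = 0.715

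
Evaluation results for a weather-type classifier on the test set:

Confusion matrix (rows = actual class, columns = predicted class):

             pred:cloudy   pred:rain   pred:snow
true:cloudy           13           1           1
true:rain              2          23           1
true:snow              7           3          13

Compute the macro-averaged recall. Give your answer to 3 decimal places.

Per-class recall (TP/(TP+FN)):
  cloudy: TP=13, FN=1+1=2 → 13/15 = 0.8667
  rain: TP=23, FN=2+1=3 → 23/26 = 0.8846
  snow: TP=13, FN=7+3=10 → 13/23 = 0.5652
Macro-recall = mean = (0.8667 + 0.8846 + 0.5652) / 3 = 0.772

0.772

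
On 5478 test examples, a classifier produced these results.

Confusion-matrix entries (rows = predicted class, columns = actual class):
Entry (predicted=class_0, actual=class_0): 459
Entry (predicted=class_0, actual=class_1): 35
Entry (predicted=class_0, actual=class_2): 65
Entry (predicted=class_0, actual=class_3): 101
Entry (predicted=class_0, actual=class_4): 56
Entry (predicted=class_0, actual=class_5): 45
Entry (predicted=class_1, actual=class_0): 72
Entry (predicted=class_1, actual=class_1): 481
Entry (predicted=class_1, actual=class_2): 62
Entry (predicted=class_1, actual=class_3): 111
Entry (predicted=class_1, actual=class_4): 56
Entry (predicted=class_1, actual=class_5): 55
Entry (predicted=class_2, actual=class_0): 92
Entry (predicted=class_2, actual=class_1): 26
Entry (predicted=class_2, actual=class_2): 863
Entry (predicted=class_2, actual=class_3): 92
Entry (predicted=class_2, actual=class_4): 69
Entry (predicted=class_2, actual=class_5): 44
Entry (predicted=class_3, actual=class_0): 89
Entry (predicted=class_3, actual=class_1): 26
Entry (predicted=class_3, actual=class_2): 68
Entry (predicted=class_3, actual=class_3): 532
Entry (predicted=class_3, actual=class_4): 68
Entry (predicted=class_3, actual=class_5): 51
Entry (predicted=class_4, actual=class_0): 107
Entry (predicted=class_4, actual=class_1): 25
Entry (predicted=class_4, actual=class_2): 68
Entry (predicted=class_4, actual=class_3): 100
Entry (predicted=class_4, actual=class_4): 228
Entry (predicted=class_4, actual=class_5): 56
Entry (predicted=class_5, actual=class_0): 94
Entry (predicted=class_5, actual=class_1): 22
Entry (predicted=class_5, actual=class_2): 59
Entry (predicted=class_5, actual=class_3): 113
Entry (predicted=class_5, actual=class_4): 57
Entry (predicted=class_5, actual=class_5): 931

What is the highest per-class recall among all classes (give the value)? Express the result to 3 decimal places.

0.788

Per-class recall (TP/(TP+FN)):
  class_0: TP=459, FN=72+92+89+107+94=454 → 459/913 = 0.5027
  class_1: TP=481, FN=35+26+26+25+22=134 → 481/615 = 0.7821
  class_2: TP=863, FN=65+62+68+68+59=322 → 863/1185 = 0.7283
  class_3: TP=532, FN=101+111+92+100+113=517 → 532/1049 = 0.5071
  class_4: TP=228, FN=56+56+69+68+57=306 → 228/534 = 0.4270
  class_5: TP=931, FN=45+55+44+51+56=251 → 931/1182 = 0.7876
Highest is class 'class_5' with recall = 0.788.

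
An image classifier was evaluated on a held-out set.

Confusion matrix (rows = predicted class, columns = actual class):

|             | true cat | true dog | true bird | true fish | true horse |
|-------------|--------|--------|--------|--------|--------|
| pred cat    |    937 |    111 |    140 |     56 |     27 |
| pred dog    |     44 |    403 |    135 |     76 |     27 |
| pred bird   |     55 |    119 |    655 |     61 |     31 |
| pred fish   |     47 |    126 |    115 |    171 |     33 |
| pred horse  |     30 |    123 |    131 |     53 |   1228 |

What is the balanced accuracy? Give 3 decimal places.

0.636

Balanced accuracy = mean of per-class recall.
  cat: recall = 937/1113 = 0.8419
  dog: recall = 403/882 = 0.4569
  bird: recall = 655/1176 = 0.5570
  fish: recall = 171/417 = 0.4101
  horse: recall = 1228/1346 = 0.9123
Mean = (0.8419 + 0.4569 + 0.5570 + 0.4101 + 0.9123) / 5 = 0.636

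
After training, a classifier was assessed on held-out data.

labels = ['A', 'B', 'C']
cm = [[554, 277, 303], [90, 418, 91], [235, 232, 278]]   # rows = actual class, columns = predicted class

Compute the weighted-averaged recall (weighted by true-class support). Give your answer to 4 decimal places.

Per-class recall (TP/(TP+FN)):
  A: TP=554, FN=277+303=580 → 554/1134 = 0.48854
  B: TP=418, FN=90+91=181 → 418/599 = 0.69783
  C: TP=278, FN=235+232=467 → 278/745 = 0.37315
Weighted-recall = Σ (supportᵢ/N)·recallᵢ with N=2478: (1134/2478)·0.48854 + (599/2478)·0.69783 + (745/2478)·0.37315 = 0.5044

0.5044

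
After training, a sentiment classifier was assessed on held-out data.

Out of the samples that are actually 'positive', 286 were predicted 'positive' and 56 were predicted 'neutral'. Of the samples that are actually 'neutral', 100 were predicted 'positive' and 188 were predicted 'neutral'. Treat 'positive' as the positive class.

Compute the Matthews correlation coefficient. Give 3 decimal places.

0.500

MCC = (TP·TN − FP·FN) / √((TP+FP)(TP+FN)(TN+FP)(TN+FN))
Numerator = 286·188 − 100·56 = 48168
Denominator = √(386·342·288·244) = √9276747264 = 96315.8723
MCC = 48168 / 96315.8723 = 0.500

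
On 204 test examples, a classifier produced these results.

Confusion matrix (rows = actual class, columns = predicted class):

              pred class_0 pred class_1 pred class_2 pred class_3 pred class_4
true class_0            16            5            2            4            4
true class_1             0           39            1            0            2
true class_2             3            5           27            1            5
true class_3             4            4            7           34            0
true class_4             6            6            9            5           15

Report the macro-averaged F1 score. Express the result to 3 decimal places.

Per-class F1 score (2·TP/(2·TP+FP+FN)):
  class_0: TP=16, FP=0+3+4+6=13, FN=5+2+4+4=15 → 32/60 = 0.5333
  class_1: TP=39, FP=5+5+4+6=20, FN=0+1+0+2=3 → 78/101 = 0.7723
  class_2: TP=27, FP=2+1+7+9=19, FN=3+5+1+5=14 → 54/87 = 0.6207
  class_3: TP=34, FP=4+0+1+5=10, FN=4+4+7+0=15 → 68/93 = 0.7312
  class_4: TP=15, FP=4+2+5+0=11, FN=6+6+9+5=26 → 30/67 = 0.4478
Macro-F1 score = mean = (0.5333 + 0.7723 + 0.6207 + 0.7312 + 0.4478) / 5 = 0.621

0.621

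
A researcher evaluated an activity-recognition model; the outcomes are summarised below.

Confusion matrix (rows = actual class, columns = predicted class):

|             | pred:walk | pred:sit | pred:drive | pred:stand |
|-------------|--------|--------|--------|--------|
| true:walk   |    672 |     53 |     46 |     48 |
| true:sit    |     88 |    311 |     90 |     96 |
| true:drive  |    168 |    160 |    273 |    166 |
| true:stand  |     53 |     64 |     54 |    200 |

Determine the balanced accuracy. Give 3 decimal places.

0.562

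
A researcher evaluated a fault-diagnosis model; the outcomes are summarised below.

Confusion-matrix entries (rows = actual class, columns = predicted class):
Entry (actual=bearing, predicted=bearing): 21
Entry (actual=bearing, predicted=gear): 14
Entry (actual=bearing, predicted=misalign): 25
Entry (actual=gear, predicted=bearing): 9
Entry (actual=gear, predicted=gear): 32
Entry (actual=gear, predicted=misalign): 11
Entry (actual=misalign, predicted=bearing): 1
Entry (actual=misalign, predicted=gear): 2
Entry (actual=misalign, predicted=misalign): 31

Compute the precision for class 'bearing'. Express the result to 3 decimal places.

0.677

Treat 'bearing' as positive and all other classes as negative.
precision = TP/(TP+FP).
bearing: TP=21, FP=9+1=10 → 21/31 = 0.6774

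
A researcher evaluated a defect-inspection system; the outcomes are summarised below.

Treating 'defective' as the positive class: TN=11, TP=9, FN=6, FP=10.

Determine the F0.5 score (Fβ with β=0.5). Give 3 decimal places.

0.495

Fβ = (1+β²)·TP / ((1+β²)·TP + β²·FN + FP), with β²=1/4
= 1.25·9 / (1.25·9 + 0.25·6 + 10) = 0.495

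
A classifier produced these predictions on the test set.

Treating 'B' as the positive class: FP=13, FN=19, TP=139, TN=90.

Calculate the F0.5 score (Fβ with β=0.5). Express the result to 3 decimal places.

0.907

Fβ = (1+β²)·TP / ((1+β²)·TP + β²·FN + FP), with β²=1/4
= 1.25·139 / (1.25·139 + 0.25·19 + 13) = 0.907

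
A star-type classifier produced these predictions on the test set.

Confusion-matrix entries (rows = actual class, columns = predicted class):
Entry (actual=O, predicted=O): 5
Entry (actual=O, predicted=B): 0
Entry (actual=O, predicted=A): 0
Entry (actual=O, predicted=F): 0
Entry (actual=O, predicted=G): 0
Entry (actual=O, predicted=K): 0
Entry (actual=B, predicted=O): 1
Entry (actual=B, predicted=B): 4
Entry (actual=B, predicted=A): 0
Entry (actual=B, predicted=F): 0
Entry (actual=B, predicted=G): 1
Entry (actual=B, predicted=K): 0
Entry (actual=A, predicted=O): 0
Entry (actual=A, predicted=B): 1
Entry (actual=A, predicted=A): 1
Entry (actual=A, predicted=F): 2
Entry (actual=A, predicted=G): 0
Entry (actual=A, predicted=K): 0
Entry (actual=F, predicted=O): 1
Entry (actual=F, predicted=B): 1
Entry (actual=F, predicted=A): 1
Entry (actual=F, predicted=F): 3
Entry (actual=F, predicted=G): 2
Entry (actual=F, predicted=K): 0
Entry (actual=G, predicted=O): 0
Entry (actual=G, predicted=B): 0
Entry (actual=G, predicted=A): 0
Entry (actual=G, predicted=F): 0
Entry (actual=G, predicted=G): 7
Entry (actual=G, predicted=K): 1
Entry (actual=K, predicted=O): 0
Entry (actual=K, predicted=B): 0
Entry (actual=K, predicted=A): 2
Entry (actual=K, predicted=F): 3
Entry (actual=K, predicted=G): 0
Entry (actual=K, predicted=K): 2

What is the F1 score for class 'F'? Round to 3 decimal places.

One-vs-rest for 'F': TP = diagonal; FP = other classes predicted 'F'; FN = 'F' predicted as other.
F1 score = 2·TP/(2·TP+FP+FN).
F: TP=3, FP=0+0+2+0+3=5, FN=1+1+1+2+0=5 → 6/16 = 0.3750

0.375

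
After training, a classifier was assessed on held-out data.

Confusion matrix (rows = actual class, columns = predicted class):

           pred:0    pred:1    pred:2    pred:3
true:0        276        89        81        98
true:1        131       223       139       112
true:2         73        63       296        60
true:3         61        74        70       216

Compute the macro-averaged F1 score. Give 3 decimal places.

Per-class F1 score (2·TP/(2·TP+FP+FN)):
  0: TP=276, FP=131+73+61=265, FN=89+81+98=268 → 552/1085 = 0.5088
  1: TP=223, FP=89+63+74=226, FN=131+139+112=382 → 446/1054 = 0.4231
  2: TP=296, FP=81+139+70=290, FN=73+63+60=196 → 592/1078 = 0.5492
  3: TP=216, FP=98+112+60=270, FN=61+74+70=205 → 432/907 = 0.4763
Macro-F1 score = mean = (0.5088 + 0.4231 + 0.5492 + 0.4763) / 4 = 0.489

0.489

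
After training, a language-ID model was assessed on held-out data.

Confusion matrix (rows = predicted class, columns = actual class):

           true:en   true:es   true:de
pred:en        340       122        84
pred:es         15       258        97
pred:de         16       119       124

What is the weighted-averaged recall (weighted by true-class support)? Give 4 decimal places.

0.6145

Per-class recall (TP/(TP+FN)):
  en: TP=340, FN=15+16=31 → 340/371 = 0.91644
  es: TP=258, FN=122+119=241 → 258/499 = 0.51703
  de: TP=124, FN=84+97=181 → 124/305 = 0.40656
Weighted-recall = Σ (supportᵢ/N)·recallᵢ with N=1175: (371/1175)·0.91644 + (499/1175)·0.51703 + (305/1175)·0.40656 = 0.6145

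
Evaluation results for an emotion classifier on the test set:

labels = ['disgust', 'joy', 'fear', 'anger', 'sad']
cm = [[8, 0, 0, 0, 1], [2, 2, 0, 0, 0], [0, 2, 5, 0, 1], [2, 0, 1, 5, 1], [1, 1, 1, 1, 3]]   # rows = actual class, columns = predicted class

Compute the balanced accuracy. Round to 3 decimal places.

Balanced accuracy = mean of per-class recall.
  disgust: recall = 8/9 = 0.8889
  joy: recall = 2/4 = 0.5000
  fear: recall = 5/8 = 0.6250
  anger: recall = 5/9 = 0.5556
  sad: recall = 3/7 = 0.4286
Mean = (0.8889 + 0.5000 + 0.6250 + 0.5556 + 0.4286) / 5 = 0.600

0.600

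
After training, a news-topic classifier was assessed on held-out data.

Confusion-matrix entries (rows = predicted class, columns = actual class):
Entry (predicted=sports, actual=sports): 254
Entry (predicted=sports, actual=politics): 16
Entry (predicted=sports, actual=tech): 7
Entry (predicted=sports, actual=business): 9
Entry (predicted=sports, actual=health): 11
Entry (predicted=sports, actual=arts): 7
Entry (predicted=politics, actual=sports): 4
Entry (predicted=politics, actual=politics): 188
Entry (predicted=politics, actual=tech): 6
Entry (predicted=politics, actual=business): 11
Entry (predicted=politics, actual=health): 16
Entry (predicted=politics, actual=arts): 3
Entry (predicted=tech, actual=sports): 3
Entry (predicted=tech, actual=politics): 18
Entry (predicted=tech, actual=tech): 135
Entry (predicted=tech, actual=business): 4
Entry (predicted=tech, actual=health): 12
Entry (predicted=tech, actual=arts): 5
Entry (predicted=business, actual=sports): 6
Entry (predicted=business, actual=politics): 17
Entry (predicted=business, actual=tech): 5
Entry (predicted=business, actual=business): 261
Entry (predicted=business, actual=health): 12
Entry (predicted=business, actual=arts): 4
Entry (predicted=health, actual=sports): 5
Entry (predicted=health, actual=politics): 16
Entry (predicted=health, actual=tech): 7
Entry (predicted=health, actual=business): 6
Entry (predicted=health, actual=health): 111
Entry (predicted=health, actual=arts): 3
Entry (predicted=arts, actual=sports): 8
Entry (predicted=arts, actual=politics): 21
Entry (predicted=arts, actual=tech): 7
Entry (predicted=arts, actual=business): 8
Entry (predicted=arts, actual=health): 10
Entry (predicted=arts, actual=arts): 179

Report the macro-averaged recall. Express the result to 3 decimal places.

0.801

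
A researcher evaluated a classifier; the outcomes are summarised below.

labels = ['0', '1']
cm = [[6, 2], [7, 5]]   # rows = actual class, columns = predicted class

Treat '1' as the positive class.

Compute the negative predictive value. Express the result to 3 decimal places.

0.462

NPV = TN/(TN+FN) = 6/(6+7) = 0.462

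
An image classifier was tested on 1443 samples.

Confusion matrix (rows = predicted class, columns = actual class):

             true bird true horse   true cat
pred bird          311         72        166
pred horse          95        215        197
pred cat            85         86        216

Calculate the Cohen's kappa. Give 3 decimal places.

Observed agreement pₒ = trace/N = 742/1443 = 0.5142
Expected agreement pₑ = Σ (rowᵢ·colᵢ)/N² = (491·549 + 373·507 + 579·387)/1443² = 0.3279
κ = (pₒ − pₑ)/(1 − pₑ) = (0.5142 − 0.3279)/(1 − 0.3279) = 0.277

0.277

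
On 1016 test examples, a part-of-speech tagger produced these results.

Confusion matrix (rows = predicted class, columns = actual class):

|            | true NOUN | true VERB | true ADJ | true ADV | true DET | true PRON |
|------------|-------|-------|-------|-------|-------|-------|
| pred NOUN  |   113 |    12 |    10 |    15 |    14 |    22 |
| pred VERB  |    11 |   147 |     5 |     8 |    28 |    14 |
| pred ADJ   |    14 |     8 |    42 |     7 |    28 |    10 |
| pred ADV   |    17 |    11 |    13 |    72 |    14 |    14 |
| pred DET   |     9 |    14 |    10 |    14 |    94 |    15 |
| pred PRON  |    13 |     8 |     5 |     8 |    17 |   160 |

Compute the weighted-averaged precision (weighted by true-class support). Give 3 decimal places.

Per-class precision (TP/(TP+FP)):
  NOUN: TP=113, FP=12+10+15+14+22=73 → 113/186 = 0.6075
  VERB: TP=147, FP=11+5+8+28+14=66 → 147/213 = 0.6901
  ADJ: TP=42, FP=14+8+7+28+10=67 → 42/109 = 0.3853
  ADV: TP=72, FP=17+11+13+14+14=69 → 72/141 = 0.5106
  DET: TP=94, FP=9+14+10+14+15=62 → 94/156 = 0.6026
  PRON: TP=160, FP=13+8+5+8+17=51 → 160/211 = 0.7583
Weighted-precision = Σ (supportᵢ/N)·precisionᵢ with N=1016: (177/1016)·0.6075 + (200/1016)·0.6901 + (85/1016)·0.3853 + (124/1016)·0.5106 + (195/1016)·0.6026 + (235/1016)·0.7583 = 0.627

0.627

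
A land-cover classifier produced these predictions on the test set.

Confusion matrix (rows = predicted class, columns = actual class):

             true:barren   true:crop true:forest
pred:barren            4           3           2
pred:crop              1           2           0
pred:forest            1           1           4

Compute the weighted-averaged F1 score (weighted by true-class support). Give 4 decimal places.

Per-class F1 score (2·TP/(2·TP+FP+FN)):
  barren: TP=4, FP=3+2=5, FN=1+1=2 → 8/15 = 0.53333
  crop: TP=2, FP=1+0=1, FN=3+1=4 → 4/9 = 0.44444
  forest: TP=4, FP=1+1=2, FN=2+0=2 → 8/12 = 0.66667
Weighted-F1 score = Σ (supportᵢ/N)·F1 scoreᵢ with N=18: (6/18)·0.53333 + (6/18)·0.44444 + (6/18)·0.66667 = 0.5481

0.5481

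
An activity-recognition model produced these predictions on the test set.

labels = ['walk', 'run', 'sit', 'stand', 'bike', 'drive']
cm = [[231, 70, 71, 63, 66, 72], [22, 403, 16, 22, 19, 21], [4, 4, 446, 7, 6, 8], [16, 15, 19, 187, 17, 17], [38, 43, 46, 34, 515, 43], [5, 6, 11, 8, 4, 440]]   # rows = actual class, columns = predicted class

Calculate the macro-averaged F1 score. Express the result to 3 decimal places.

Per-class F1 score (2·TP/(2·TP+FP+FN)):
  walk: TP=231, FP=22+4+16+38+5=85, FN=70+71+63+66+72=342 → 462/889 = 0.5197
  run: TP=403, FP=70+4+15+43+6=138, FN=22+16+22+19+21=100 → 806/1044 = 0.7720
  sit: TP=446, FP=71+16+19+46+11=163, FN=4+4+7+6+8=29 → 892/1084 = 0.8229
  stand: TP=187, FP=63+22+7+34+8=134, FN=16+15+19+17+17=84 → 374/592 = 0.6318
  bike: TP=515, FP=66+19+6+17+4=112, FN=38+43+46+34+43=204 → 1030/1346 = 0.7652
  drive: TP=440, FP=72+21+8+17+43=161, FN=5+6+11+8+4=34 → 880/1075 = 0.8186
Macro-F1 score = mean = (0.5197 + 0.7720 + 0.8229 + 0.6318 + 0.7652 + 0.8186) / 6 = 0.722

0.722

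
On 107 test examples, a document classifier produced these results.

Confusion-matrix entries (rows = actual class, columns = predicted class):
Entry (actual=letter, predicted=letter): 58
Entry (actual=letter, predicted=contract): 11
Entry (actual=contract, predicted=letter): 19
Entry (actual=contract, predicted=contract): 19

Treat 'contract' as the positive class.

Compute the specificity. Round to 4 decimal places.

0.8406

Specificity = TN/(TN+FP) = 58/(58+11) = 0.8406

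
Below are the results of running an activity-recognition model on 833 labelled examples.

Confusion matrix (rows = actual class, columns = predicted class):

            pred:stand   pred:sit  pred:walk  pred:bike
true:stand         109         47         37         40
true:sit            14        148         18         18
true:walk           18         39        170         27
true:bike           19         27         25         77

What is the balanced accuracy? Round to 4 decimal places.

Balanced accuracy = mean of per-class recall.
  stand: recall = 109/233 = 0.46781
  sit: recall = 148/198 = 0.74747
  walk: recall = 170/254 = 0.66929
  bike: recall = 77/148 = 0.52027
Mean = (0.46781 + 0.74747 + 0.66929 + 0.52027) / 4 = 0.6012

0.6012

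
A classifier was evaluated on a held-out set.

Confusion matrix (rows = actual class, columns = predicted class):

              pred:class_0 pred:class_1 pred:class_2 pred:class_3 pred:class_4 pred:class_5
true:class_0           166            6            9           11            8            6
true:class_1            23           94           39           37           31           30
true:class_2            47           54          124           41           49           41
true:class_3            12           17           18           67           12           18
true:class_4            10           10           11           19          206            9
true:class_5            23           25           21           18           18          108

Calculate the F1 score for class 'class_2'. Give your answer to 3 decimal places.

0.429

One-vs-rest for 'class_2': TP = diagonal; FP = other classes predicted 'class_2'; FN = 'class_2' predicted as other.
F1 score = 2·TP/(2·TP+FP+FN).
class_2: TP=124, FP=9+39+18+11+21=98, FN=47+54+41+49+41=232 → 248/578 = 0.4291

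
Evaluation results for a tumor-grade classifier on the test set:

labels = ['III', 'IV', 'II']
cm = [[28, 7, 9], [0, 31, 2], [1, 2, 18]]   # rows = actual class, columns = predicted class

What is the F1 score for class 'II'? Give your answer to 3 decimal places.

0.720

Treat 'II' as positive and all other classes as negative.
F1 score = 2·TP/(2·TP+FP+FN).
II: TP=18, FP=9+2=11, FN=1+2=3 → 36/50 = 0.7200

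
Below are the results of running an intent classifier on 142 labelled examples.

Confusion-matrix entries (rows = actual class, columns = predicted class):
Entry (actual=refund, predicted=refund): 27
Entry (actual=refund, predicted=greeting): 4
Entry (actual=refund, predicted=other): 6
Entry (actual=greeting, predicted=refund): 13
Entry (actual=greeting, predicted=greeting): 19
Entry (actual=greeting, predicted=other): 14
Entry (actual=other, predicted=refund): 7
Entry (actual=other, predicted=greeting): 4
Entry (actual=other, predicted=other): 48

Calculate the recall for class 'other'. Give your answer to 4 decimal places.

0.8136

Treat 'other' as positive and all other classes as negative.
recall = TP/(TP+FN).
other: TP=48, FN=7+4=11 → 48/59 = 0.81356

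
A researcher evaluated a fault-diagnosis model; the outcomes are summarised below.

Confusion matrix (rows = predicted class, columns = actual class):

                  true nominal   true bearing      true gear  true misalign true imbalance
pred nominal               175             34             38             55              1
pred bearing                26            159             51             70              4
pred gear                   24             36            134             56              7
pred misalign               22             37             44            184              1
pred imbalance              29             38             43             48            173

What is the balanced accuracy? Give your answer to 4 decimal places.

0.5930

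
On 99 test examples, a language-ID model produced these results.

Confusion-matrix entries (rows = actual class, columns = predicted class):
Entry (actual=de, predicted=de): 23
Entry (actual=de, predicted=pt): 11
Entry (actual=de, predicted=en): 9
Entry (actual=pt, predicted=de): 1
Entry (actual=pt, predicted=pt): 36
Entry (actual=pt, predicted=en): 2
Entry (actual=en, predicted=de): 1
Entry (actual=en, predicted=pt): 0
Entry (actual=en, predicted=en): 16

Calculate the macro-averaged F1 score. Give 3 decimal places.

0.747

Per-class F1 score (2·TP/(2·TP+FP+FN)):
  de: TP=23, FP=1+1=2, FN=11+9=20 → 46/68 = 0.6765
  pt: TP=36, FP=11+0=11, FN=1+2=3 → 72/86 = 0.8372
  en: TP=16, FP=9+2=11, FN=1+0=1 → 32/44 = 0.7273
Macro-F1 score = mean = (0.6765 + 0.8372 + 0.7273) / 3 = 0.747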